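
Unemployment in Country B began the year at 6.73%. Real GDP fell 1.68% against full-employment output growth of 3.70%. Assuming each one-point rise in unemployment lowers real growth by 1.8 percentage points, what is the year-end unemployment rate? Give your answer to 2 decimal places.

Growth-rate Okun's law: g_Y = g_Y* - β × Δu, so Δu = (g_Y* - g_Y)/β.
Δu = (3.7 + 1.68)/1.8 = 5.38/1.8 = 2.99 percentage points.
Year-end unemployment = 6.73 + 2.99 = 9.72%.

9.72%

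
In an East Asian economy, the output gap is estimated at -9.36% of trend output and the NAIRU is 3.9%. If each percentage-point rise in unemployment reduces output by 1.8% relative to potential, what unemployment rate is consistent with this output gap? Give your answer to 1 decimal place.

From Okun's law, u - u* = -(output gap)/β = -(-9.36)/1.8 = 5.2 points.
So u = 3.9 + 5.2 = 9.1%.

9.1%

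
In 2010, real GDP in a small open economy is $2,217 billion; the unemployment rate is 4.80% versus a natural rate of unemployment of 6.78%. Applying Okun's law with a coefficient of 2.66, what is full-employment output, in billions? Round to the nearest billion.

$2,106 billion

Unemployment gap = 4.8 - 6.78 = -1.98 points, so output gap = -2.66 × (-1.98) = 5.2668%.
Since Y = Y* × (1 + gap/100), Y* = 2217/1.052668 ≈ 2106 billion.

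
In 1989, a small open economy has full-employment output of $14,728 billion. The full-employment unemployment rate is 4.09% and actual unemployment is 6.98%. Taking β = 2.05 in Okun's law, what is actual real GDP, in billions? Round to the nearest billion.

Unemployment gap = 6.98 - 4.09 = 2.89 points, so the output gap is -2.05 × 2.89 = -5.9245%.
Actual GDP = 14728 × (1 - 5.9245/100) = 14728 × 0.940755 ≈ 13855 billion.

$13,855 billion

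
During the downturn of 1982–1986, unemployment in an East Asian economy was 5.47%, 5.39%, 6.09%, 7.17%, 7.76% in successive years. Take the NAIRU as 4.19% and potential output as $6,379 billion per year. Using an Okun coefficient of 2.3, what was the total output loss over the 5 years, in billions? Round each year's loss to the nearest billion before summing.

Year 1982: gap = -2.3 × (5.47 - 4.19) = -2.944%, loss ≈ 6379 × 2.944/100 ≈ 188.
Year 1983: gap = -2.3 × (5.39 - 4.19) = -2.76%, loss ≈ 6379 × 2.76/100 ≈ 176.
Year 1984: gap = -2.3 × (6.09 - 4.19) = -4.37%, loss ≈ 6379 × 4.37/100 ≈ 279.
Year 1985: gap = -2.3 × (7.17 - 4.19) = -6.854%, loss ≈ 6379 × 6.854/100 ≈ 437.
Year 1986: gap = -2.3 × (7.76 - 4.19) = -8.211%, loss ≈ 6379 × 8.211/100 ≈ 524.
Total lost output = 188 + 176 + 279 + 437 + 524 = 1604 billion.

$1,604 billion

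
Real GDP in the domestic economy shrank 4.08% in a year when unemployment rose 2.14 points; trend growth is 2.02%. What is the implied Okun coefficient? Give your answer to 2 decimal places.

Growth form: g_Y = g_Y* - β × Δu, so β = (g_Y* - g_Y)/Δu.
β = (2.02 + 4.08)/2.14 = 6.1/2.14 = 2.85.

β ≈ 2.85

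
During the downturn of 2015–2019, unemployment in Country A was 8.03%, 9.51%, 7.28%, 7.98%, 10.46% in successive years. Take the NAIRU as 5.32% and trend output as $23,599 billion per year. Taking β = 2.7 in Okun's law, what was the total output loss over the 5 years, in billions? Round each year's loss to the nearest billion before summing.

$10,616 billion

Year 2015: gap = -2.7 × (8.03 - 5.32) = -7.317%, loss ≈ 23599 × 7.317/100 ≈ 1727.
Year 2016: gap = -2.7 × (9.51 - 5.32) = -11.313%, loss ≈ 23599 × 11.313/100 ≈ 2670.
Year 2017: gap = -2.7 × (7.28 - 5.32) = -5.292%, loss ≈ 23599 × 5.292/100 ≈ 1249.
Year 2018: gap = -2.7 × (7.98 - 5.32) = -7.182%, loss ≈ 23599 × 7.182/100 ≈ 1695.
Year 2019: gap = -2.7 × (10.46 - 5.32) = -13.878%, loss ≈ 23599 × 13.878/100 ≈ 3275.
Total lost output = 1727 + 2670 + 1249 + 1695 + 3275 = 10616 billion.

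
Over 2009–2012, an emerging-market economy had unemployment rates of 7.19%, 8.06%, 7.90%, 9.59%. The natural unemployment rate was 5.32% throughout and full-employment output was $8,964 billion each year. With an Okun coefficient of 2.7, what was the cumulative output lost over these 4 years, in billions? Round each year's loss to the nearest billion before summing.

Year 2009: gap = -2.7 × (7.19 - 5.32) = -5.049%, loss ≈ 8964 × 5.049/100 ≈ 453.
Year 2010: gap = -2.7 × (8.06 - 5.32) = -7.398%, loss ≈ 8964 × 7.398/100 ≈ 663.
Year 2011: gap = -2.7 × (7.9 - 5.32) = -6.966%, loss ≈ 8964 × 6.966/100 ≈ 624.
Year 2012: gap = -2.7 × (9.59 - 5.32) = -11.529%, loss ≈ 8964 × 11.529/100 ≈ 1033.
Total lost output = 453 + 663 + 624 + 1033 = 2773 billion.

$2,773 billion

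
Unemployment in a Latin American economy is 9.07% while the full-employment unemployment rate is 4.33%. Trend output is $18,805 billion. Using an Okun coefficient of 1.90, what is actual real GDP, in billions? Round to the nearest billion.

$17,111 billion

Unemployment gap = 9.07 - 4.33 = 4.74 points, so the output gap is -1.9 × 4.74 = -9.006%.
Actual GDP = 18805 × (1 - 9.006/100) = 18805 × 0.90994 ≈ 17111 billion.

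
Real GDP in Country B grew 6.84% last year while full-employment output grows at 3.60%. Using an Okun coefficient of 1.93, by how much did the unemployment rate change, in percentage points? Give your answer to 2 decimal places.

Growth-rate Okun's law: g_Y = g_Y* - β × Δu, so Δu = (g_Y* - g_Y)/β.
Δu = (3.6 - 6.84)/1.93 = -3.24/1.93 = -1.68 percentage points.

-1.68 percentage points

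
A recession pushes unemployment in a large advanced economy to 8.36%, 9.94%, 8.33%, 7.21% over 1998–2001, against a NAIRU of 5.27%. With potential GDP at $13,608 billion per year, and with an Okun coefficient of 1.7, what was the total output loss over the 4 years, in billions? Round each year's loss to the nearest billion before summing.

$2,952 billion

Year 1998: gap = -1.7 × (8.36 - 5.27) = -5.253%, loss ≈ 13608 × 5.253/100 ≈ 715.
Year 1999: gap = -1.7 × (9.94 - 5.27) = -7.939%, loss ≈ 13608 × 7.939/100 ≈ 1080.
Year 2000: gap = -1.7 × (8.33 - 5.27) = -5.202%, loss ≈ 13608 × 5.202/100 ≈ 708.
Year 2001: gap = -1.7 × (7.21 - 5.27) = -3.298%, loss ≈ 13608 × 3.298/100 ≈ 449.
Total lost output = 715 + 1080 + 708 + 449 = 2952 billion.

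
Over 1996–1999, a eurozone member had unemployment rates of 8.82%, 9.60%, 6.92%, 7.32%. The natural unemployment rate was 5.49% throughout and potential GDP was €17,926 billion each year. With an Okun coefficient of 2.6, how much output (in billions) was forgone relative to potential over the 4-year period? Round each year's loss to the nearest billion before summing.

Year 1996: gap = -2.6 × (8.82 - 5.49) = -8.658%, loss ≈ 17926 × 8.658/100 ≈ 1552.
Year 1997: gap = -2.6 × (9.6 - 5.49) = -10.686%, loss ≈ 17926 × 10.686/100 ≈ 1916.
Year 1998: gap = -2.6 × (6.92 - 5.49) = -3.718%, loss ≈ 17926 × 3.718/100 ≈ 666.
Year 1999: gap = -2.6 × (7.32 - 5.49) = -4.758%, loss ≈ 17926 × 4.758/100 ≈ 853.
Total lost output = 1552 + 1916 + 666 + 853 = 4987 billion.

€4,987 billion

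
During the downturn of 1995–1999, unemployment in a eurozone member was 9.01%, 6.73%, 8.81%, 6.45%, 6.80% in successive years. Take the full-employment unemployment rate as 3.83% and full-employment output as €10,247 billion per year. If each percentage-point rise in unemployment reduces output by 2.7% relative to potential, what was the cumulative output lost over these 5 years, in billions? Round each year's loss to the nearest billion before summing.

€5,160 billion

Year 1995: gap = -2.7 × (9.01 - 3.83) = -13.986%, loss ≈ 10247 × 13.986/100 ≈ 1433.
Year 1996: gap = -2.7 × (6.73 - 3.83) = -7.83%, loss ≈ 10247 × 7.83/100 ≈ 802.
Year 1997: gap = -2.7 × (8.81 - 3.83) = -13.446%, loss ≈ 10247 × 13.446/100 ≈ 1378.
Year 1998: gap = -2.7 × (6.45 - 3.83) = -7.074%, loss ≈ 10247 × 7.074/100 ≈ 725.
Year 1999: gap = -2.7 × (6.8 - 3.83) = -8.019%, loss ≈ 10247 × 8.019/100 ≈ 822.
Total lost output = 1433 + 802 + 1378 + 725 + 822 = 5160 billion.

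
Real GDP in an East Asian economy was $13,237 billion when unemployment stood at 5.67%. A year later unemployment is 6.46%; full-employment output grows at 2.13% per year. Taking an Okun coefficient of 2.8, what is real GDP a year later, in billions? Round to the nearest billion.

$13,226 billion

Δu = 6.46 - 5.67 = 0.79 points.
Okun's law (growth form): g_Y = g_Y* - β × Δu = 2.13 - 2.8 × (0.79) = 2.13 - 2.212 = -0.082%.
Real GDP in the next year = 13237 × (1 - 0.082/100) = 13237 × 0.99918 ≈ 13226 billion.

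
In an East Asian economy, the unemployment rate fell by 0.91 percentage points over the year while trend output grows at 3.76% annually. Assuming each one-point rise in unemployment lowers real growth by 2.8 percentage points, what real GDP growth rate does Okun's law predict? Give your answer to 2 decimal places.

Growth-rate Okun's law: g_Y = g_Y* - β × Δu.
g_Y = 3.76 - 2.8 × (-0.91) = 3.76 + 2.548 = 6.308%, i.e. 6.31% to 2 d.p.

6.31%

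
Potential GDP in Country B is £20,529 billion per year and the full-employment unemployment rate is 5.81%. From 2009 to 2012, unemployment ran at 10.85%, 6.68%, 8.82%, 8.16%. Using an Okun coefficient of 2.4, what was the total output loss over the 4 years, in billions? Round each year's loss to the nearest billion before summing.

Year 2009: gap = -2.4 × (10.85 - 5.81) = -12.096%, loss ≈ 20529 × 12.096/100 ≈ 2483.
Year 2010: gap = -2.4 × (6.68 - 5.81) = -2.088%, loss ≈ 20529 × 2.088/100 ≈ 429.
Year 2011: gap = -2.4 × (8.82 - 5.81) = -7.224%, loss ≈ 20529 × 7.224/100 ≈ 1483.
Year 2012: gap = -2.4 × (8.16 - 5.81) = -5.64%, loss ≈ 20529 × 5.64/100 ≈ 1158.
Total lost output = 2483 + 429 + 1483 + 1158 = 5553 billion.

£5,553 billion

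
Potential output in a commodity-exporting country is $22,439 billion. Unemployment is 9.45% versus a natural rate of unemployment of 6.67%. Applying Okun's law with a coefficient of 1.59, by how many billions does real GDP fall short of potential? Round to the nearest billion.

$992 billion

Output gap = -1.59 × (9.45 - 6.67) = -1.59 × 2.78 = -4.4202%.
Actual GDP ≈ 22439 × 0.955798 ≈ 21447 billion, so the shortfall is 22439 - 21447 = 992 billion.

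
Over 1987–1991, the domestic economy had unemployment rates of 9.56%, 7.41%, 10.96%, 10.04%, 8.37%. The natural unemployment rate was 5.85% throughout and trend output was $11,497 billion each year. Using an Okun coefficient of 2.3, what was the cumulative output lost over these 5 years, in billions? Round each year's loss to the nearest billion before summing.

Year 1987: gap = -2.3 × (9.56 - 5.85) = -8.533%, loss ≈ 11497 × 8.533/100 ≈ 981.
Year 1988: gap = -2.3 × (7.41 - 5.85) = -3.588%, loss ≈ 11497 × 3.588/100 ≈ 413.
Year 1989: gap = -2.3 × (10.96 - 5.85) = -11.753%, loss ≈ 11497 × 11.753/100 ≈ 1351.
Year 1990: gap = -2.3 × (10.04 - 5.85) = -9.637%, loss ≈ 11497 × 9.637/100 ≈ 1108.
Year 1991: gap = -2.3 × (8.37 - 5.85) = -5.796%, loss ≈ 11497 × 5.796/100 ≈ 666.
Total lost output = 981 + 413 + 1351 + 1108 + 666 = 4519 billion.

$4,519 billion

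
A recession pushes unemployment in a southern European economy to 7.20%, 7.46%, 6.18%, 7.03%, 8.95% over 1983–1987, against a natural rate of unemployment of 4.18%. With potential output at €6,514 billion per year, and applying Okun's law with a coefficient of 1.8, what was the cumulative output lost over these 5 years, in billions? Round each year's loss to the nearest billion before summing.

€1,867 billion

Year 1983: gap = -1.8 × (7.2 - 4.18) = -5.436%, loss ≈ 6514 × 5.436/100 ≈ 354.
Year 1984: gap = -1.8 × (7.46 - 4.18) = -5.904%, loss ≈ 6514 × 5.904/100 ≈ 385.
Year 1985: gap = -1.8 × (6.18 - 4.18) = -3.6%, loss ≈ 6514 × 3.6/100 ≈ 235.
Year 1986: gap = -1.8 × (7.03 - 4.18) = -5.13%, loss ≈ 6514 × 5.13/100 ≈ 334.
Year 1987: gap = -1.8 × (8.95 - 4.18) = -8.586%, loss ≈ 6514 × 8.586/100 ≈ 559.
Total lost output = 354 + 385 + 235 + 334 + 559 = 1867 billion.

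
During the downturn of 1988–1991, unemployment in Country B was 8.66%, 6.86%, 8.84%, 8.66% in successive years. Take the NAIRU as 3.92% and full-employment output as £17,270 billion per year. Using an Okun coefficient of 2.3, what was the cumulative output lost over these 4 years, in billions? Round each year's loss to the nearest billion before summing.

Year 1988: gap = -2.3 × (8.66 - 3.92) = -10.902%, loss ≈ 17270 × 10.902/100 ≈ 1883.
Year 1989: gap = -2.3 × (6.86 - 3.92) = -6.762%, loss ≈ 17270 × 6.762/100 ≈ 1168.
Year 1990: gap = -2.3 × (8.84 - 3.92) = -11.316%, loss ≈ 17270 × 11.316/100 ≈ 1954.
Year 1991: gap = -2.3 × (8.66 - 3.92) = -10.902%, loss ≈ 17270 × 10.902/100 ≈ 1883.
Total lost output = 1883 + 1168 + 1954 + 1883 = 6888 billion.

£6,888 billion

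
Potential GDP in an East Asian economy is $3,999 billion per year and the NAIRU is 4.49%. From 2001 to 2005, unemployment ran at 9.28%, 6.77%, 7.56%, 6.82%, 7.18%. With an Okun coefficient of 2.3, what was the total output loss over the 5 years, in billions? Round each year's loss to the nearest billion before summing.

Year 2001: gap = -2.3 × (9.28 - 4.49) = -11.017%, loss ≈ 3999 × 11.017/100 ≈ 441.
Year 2002: gap = -2.3 × (6.77 - 4.49) = -5.244%, loss ≈ 3999 × 5.244/100 ≈ 210.
Year 2003: gap = -2.3 × (7.56 - 4.49) = -7.061%, loss ≈ 3999 × 7.061/100 ≈ 282.
Year 2004: gap = -2.3 × (6.82 - 4.49) = -5.359%, loss ≈ 3999 × 5.359/100 ≈ 214.
Year 2005: gap = -2.3 × (7.18 - 4.49) = -6.187%, loss ≈ 3999 × 6.187/100 ≈ 247.
Total lost output = 441 + 210 + 282 + 214 + 247 = 1394 billion.

$1,394 billion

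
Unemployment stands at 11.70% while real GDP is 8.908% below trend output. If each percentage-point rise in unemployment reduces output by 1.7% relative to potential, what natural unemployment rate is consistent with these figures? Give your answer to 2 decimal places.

6.46%

From Okun's law, u - u* = -(output gap)/β = -(-8.908)/1.7 = 5.24 points.
So u* = 11.7 - 5.24 = 6.46%.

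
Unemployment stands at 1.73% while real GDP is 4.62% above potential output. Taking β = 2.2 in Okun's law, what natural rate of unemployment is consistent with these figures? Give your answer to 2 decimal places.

3.83%

From Okun's law, u - u* = -(output gap)/β = -(4.62)/2.2 = -2.1 points.
So u* = 1.73 + 2.1 = 3.83%.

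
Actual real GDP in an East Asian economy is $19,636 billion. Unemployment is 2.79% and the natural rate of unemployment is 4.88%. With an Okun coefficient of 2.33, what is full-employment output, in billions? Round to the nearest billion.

Unemployment gap = 2.79 - 4.88 = -2.09 points, so output gap = -2.33 × (-2.09) = 4.8697%.
Since Y = Y* × (1 + gap/100), Y* = 19636/1.048697 ≈ 18724 billion.

$18,724 billion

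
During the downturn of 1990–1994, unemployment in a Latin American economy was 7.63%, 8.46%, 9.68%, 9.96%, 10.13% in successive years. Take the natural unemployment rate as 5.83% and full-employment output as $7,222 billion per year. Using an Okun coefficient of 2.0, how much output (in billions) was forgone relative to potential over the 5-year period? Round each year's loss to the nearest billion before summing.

Year 1990: gap = -2.0 × (7.63 - 5.83) = -3.6%, loss ≈ 7222 × 3.6/100 ≈ 260.
Year 1991: gap = -2.0 × (8.46 - 5.83) = -5.26%, loss ≈ 7222 × 5.26/100 ≈ 380.
Year 1992: gap = -2.0 × (9.68 - 5.83) = -7.7%, loss ≈ 7222 × 7.7/100 ≈ 556.
Year 1993: gap = -2.0 × (9.96 - 5.83) = -8.26%, loss ≈ 7222 × 8.26/100 ≈ 597.
Year 1994: gap = -2.0 × (10.13 - 5.83) = -8.6%, loss ≈ 7222 × 8.6/100 ≈ 621.
Total lost output = 260 + 380 + 556 + 597 + 621 = 2414 billion.

$2,414 billion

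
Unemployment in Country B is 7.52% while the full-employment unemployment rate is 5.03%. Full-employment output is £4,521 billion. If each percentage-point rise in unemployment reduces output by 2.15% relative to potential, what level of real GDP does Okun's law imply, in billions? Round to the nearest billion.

Unemployment gap = 7.52 - 5.03 = 2.49 points, so the output gap is -2.15 × 2.49 = -5.3535%.
Actual GDP = 4521 × (1 - 5.3535/100) = 4521 × 0.946465 ≈ 4279 billion.

£4,279 billion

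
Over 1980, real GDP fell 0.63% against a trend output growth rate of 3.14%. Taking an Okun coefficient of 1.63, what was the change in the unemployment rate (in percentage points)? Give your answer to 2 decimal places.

Growth-rate Okun's law: g_Y = g_Y* - β × Δu, so Δu = (g_Y* - g_Y)/β.
Δu = (3.14 + 0.63)/1.63 = 3.77/1.63 = 2.31 percentage points.

2.31 percentage points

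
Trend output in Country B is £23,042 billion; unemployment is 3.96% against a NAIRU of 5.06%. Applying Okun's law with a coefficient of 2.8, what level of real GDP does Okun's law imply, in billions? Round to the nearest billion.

Unemployment gap = 3.96 - 5.06 = -1.1 points, so the output gap is -2.8 × (-1.1) = 3.08%.
Actual GDP = 23042 × (1 + 3.08/100) = 23042 × 1.0308 ≈ 23752 billion.

£23,752 billion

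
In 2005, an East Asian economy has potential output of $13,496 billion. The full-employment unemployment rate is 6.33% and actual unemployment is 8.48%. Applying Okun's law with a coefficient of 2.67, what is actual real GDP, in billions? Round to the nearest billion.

$12,721 billion

Unemployment gap = 8.48 - 6.33 = 2.15 points, so the output gap is -2.67 × 2.15 = -5.7405%.
Actual GDP = 13496 × (1 - 5.7405/100) = 13496 × 0.942595 ≈ 12721 billion.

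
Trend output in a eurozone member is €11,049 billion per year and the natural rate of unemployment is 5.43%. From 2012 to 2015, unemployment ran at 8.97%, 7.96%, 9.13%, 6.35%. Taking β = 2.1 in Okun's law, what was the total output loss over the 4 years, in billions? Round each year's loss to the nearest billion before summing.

Year 2012: gap = -2.1 × (8.97 - 5.43) = -7.434%, loss ≈ 11049 × 7.434/100 ≈ 821.
Year 2013: gap = -2.1 × (7.96 - 5.43) = -5.313%, loss ≈ 11049 × 5.313/100 ≈ 587.
Year 2014: gap = -2.1 × (9.13 - 5.43) = -7.77%, loss ≈ 11049 × 7.77/100 ≈ 859.
Year 2015: gap = -2.1 × (6.35 - 5.43) = -1.932%, loss ≈ 11049 × 1.932/100 ≈ 213.
Total lost output = 821 + 587 + 859 + 213 = 2480 billion.

€2,480 billion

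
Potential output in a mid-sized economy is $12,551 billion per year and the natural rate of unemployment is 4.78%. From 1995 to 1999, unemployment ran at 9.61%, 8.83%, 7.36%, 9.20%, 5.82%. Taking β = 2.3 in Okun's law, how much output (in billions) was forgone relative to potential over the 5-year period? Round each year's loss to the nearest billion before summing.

Year 1995: gap = -2.3 × (9.61 - 4.78) = -11.109%, loss ≈ 12551 × 11.109/100 ≈ 1394.
Year 1996: gap = -2.3 × (8.83 - 4.78) = -9.315%, loss ≈ 12551 × 9.315/100 ≈ 1169.
Year 1997: gap = -2.3 × (7.36 - 4.78) = -5.934%, loss ≈ 12551 × 5.934/100 ≈ 745.
Year 1998: gap = -2.3 × (9.2 - 4.78) = -10.166%, loss ≈ 12551 × 10.166/100 ≈ 1276.
Year 1999: gap = -2.3 × (5.82 - 4.78) = -2.392%, loss ≈ 12551 × 2.392/100 ≈ 300.
Total lost output = 1394 + 1169 + 745 + 1276 + 300 = 4884 billion.

$4,884 billion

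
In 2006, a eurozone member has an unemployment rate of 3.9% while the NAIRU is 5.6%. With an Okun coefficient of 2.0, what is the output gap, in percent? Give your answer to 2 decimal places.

The unemployment gap is 3.9 - 5.6 = -1.7 percentage points.
Okun's law gives an output gap of -2 × (-1.7) = 3.4%, i.e. 3.40% above potential.

3.40%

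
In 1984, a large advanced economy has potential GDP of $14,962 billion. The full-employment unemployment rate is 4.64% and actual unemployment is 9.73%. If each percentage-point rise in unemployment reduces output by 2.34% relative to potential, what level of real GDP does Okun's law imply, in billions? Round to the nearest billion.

Unemployment gap = 9.73 - 4.64 = 5.09 points, so the output gap is -2.34 × 5.09 = -11.9106%.
Actual GDP = 14962 × (1 - 11.9106/100) = 14962 × 0.880894 ≈ 13180 billion.

$13,180 billion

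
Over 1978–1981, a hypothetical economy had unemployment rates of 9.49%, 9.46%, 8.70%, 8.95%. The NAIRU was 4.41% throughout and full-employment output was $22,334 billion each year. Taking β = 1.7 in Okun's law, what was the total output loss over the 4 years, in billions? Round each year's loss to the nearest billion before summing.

Year 1978: gap = -1.7 × (9.49 - 4.41) = -8.636%, loss ≈ 22334 × 8.636/100 ≈ 1929.
Year 1979: gap = -1.7 × (9.46 - 4.41) = -8.585%, loss ≈ 22334 × 8.585/100 ≈ 1917.
Year 1980: gap = -1.7 × (8.7 - 4.41) = -7.293%, loss ≈ 22334 × 7.293/100 ≈ 1629.
Year 1981: gap = -1.7 × (8.95 - 4.41) = -7.718%, loss ≈ 22334 × 7.718/100 ≈ 1724.
Total lost output = 1929 + 1917 + 1629 + 1724 = 7199 billion.

$7,199 billion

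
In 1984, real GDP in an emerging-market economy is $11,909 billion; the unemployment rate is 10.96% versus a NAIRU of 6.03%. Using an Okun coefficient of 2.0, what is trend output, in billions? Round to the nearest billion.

Unemployment gap = 10.96 - 6.03 = 4.93 points, so output gap = -2 × 4.93 = -9.86%.
Since Y = Y* × (1 + gap/100), Y* = 11909/0.9014 ≈ 13212 billion.

$13,212 billion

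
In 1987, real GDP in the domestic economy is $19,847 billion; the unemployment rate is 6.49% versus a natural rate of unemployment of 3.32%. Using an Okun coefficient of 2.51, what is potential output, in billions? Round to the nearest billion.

Unemployment gap = 6.49 - 3.32 = 3.17 points, so output gap = -2.51 × 3.17 = -7.9567%.
Since Y = Y* × (1 + gap/100), Y* = 19847/0.920433 ≈ 21563 billion.

$21,563 billion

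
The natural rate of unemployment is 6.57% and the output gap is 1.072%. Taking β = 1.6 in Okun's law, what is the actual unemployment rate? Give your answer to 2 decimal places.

From Okun's law, u - u* = -(output gap)/β = -(1.072)/1.6 = -0.67 points.
So u = 6.57 - 0.67 = 5.90%.

5.90%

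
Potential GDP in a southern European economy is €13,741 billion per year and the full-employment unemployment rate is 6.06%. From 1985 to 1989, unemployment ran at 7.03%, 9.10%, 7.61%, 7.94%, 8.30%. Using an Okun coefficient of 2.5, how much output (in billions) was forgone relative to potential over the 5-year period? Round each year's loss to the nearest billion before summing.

€3,324 billion

Year 1985: gap = -2.5 × (7.03 - 6.06) = -2.425%, loss ≈ 13741 × 2.425/100 ≈ 333.
Year 1986: gap = -2.5 × (9.1 - 6.06) = -7.6%, loss ≈ 13741 × 7.6/100 ≈ 1044.
Year 1987: gap = -2.5 × (7.61 - 6.06) = -3.875%, loss ≈ 13741 × 3.875/100 ≈ 532.
Year 1988: gap = -2.5 × (7.94 - 6.06) = -4.7%, loss ≈ 13741 × 4.7/100 ≈ 646.
Year 1989: gap = -2.5 × (8.3 - 6.06) = -5.6%, loss ≈ 13741 × 5.6/100 ≈ 769.
Total lost output = 333 + 1044 + 532 + 646 + 769 = 3324 billion.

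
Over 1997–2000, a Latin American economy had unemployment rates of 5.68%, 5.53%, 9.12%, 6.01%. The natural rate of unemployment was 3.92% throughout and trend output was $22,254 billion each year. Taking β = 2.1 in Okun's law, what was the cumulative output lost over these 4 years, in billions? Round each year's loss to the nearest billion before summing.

Year 1997: gap = -2.1 × (5.68 - 3.92) = -3.696%, loss ≈ 22254 × 3.696/100 ≈ 823.
Year 1998: gap = -2.1 × (5.53 - 3.92) = -3.381%, loss ≈ 22254 × 3.381/100 ≈ 752.
Year 1999: gap = -2.1 × (9.12 - 3.92) = -10.92%, loss ≈ 22254 × 10.92/100 ≈ 2430.
Year 2000: gap = -2.1 × (6.01 - 3.92) = -4.389%, loss ≈ 22254 × 4.389/100 ≈ 977.
Total lost output = 823 + 752 + 2430 + 977 = 4982 billion.

$4,982 billion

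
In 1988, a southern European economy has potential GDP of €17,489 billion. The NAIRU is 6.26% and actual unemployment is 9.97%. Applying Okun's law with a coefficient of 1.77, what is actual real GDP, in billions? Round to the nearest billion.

Unemployment gap = 9.97 - 6.26 = 3.71 points, so the output gap is -1.77 × 3.71 = -6.5667%.
Actual GDP = 17489 × (1 - 6.5667/100) = 17489 × 0.934333 ≈ 16341 billion.

€16,341 billion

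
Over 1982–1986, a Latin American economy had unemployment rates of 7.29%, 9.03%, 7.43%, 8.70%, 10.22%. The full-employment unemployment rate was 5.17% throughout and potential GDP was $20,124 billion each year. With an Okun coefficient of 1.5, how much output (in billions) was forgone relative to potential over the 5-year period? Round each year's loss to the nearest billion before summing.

$5,077 billion

Year 1982: gap = -1.5 × (7.29 - 5.17) = -3.18%, loss ≈ 20124 × 3.18/100 ≈ 640.
Year 1983: gap = -1.5 × (9.03 - 5.17) = -5.79%, loss ≈ 20124 × 5.79/100 ≈ 1165.
Year 1984: gap = -1.5 × (7.43 - 5.17) = -3.39%, loss ≈ 20124 × 3.39/100 ≈ 682.
Year 1985: gap = -1.5 × (8.7 - 5.17) = -5.295%, loss ≈ 20124 × 5.295/100 ≈ 1066.
Year 1986: gap = -1.5 × (10.22 - 5.17) = -7.575%, loss ≈ 20124 × 7.575/100 ≈ 1524.
Total lost output = 640 + 1165 + 682 + 1066 + 1524 = 5077 billion.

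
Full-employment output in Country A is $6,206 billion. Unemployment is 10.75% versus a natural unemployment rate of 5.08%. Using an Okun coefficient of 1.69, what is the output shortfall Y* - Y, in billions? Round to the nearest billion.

Output gap = -1.69 × (10.75 - 5.08) = -1.69 × 5.67 = -9.5823%.
Actual GDP ≈ 6206 × 0.904177 ≈ 5611 billion, so the shortfall is 6206 - 5611 = 595 billion.

$595 billion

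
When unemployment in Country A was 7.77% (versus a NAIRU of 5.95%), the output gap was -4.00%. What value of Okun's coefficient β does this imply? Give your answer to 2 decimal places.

β ≈ 2.20

Okun's law: output gap = -β × (u - u*).
-4.00 = -β × (7.77 - 5.95) = -β × 1.82, so β = 4/1.82 = 2.20.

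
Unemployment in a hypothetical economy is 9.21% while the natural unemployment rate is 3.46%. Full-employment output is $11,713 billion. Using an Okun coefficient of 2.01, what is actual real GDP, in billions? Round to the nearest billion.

$10,359 billion

Unemployment gap = 9.21 - 3.46 = 5.75 points, so the output gap is -2.01 × 5.75 = -11.5575%.
Actual GDP = 11713 × (1 - 11.5575/100) = 11713 × 0.884425 ≈ 10359 billion.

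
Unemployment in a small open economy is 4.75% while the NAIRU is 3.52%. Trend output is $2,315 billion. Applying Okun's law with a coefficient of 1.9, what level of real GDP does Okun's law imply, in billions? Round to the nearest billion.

$2,261 billion

Unemployment gap = 4.75 - 3.52 = 1.23 points, so the output gap is -1.9 × 1.23 = -2.337%.
Actual GDP = 2315 × (1 - 2.337/100) = 2315 × 0.97663 ≈ 2261 billion.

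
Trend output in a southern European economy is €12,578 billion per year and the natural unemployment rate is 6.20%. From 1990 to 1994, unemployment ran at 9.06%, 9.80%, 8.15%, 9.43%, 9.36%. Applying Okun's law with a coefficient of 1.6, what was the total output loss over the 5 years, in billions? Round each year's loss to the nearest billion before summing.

€2,978 billion

Year 1990: gap = -1.6 × (9.06 - 6.2) = -4.576%, loss ≈ 12578 × 4.576/100 ≈ 576.
Year 1991: gap = -1.6 × (9.8 - 6.2) = -5.76%, loss ≈ 12578 × 5.76/100 ≈ 724.
Year 1992: gap = -1.6 × (8.15 - 6.2) = -3.12%, loss ≈ 12578 × 3.12/100 ≈ 392.
Year 1993: gap = -1.6 × (9.43 - 6.2) = -5.168%, loss ≈ 12578 × 5.168/100 ≈ 650.
Year 1994: gap = -1.6 × (9.36 - 6.2) = -5.056%, loss ≈ 12578 × 5.056/100 ≈ 636.
Total lost output = 576 + 724 + 392 + 650 + 636 = 2978 billion.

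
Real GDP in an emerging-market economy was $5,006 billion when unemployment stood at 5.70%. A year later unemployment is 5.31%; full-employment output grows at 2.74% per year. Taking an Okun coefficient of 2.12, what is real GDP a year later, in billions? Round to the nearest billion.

$5,185 billion

Δu = 5.31 - 5.7 = -0.39 points.
Okun's law (growth form): g_Y = g_Y* - β × Δu = 2.74 - 2.12 × (-0.39) = 2.74 + 0.8268 = 3.5668%.
Real GDP in the next year = 5006 × (1 + 3.5668/100) = 5006 × 1.035668 ≈ 5185 billion.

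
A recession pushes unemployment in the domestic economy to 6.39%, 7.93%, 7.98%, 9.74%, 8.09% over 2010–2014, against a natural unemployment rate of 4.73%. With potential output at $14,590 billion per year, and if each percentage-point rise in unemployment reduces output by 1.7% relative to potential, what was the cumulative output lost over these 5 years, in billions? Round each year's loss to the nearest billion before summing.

$4,088 billion

Year 2010: gap = -1.7 × (6.39 - 4.73) = -2.822%, loss ≈ 14590 × 2.822/100 ≈ 412.
Year 2011: gap = -1.7 × (7.93 - 4.73) = -5.44%, loss ≈ 14590 × 5.44/100 ≈ 794.
Year 2012: gap = -1.7 × (7.98 - 4.73) = -5.525%, loss ≈ 14590 × 5.525/100 ≈ 806.
Year 2013: gap = -1.7 × (9.74 - 4.73) = -8.517%, loss ≈ 14590 × 8.517/100 ≈ 1243.
Year 2014: gap = -1.7 × (8.09 - 4.73) = -5.712%, loss ≈ 14590 × 5.712/100 ≈ 833.
Total lost output = 412 + 794 + 806 + 1243 + 833 = 4088 billion.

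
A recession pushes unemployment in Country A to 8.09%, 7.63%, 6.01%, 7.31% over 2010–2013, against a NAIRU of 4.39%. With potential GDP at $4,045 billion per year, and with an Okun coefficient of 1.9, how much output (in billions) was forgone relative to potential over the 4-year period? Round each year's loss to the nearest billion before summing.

Year 2010: gap = -1.9 × (8.09 - 4.39) = -7.03%, loss ≈ 4045 × 7.03/100 ≈ 284.
Year 2011: gap = -1.9 × (7.63 - 4.39) = -6.156%, loss ≈ 4045 × 6.156/100 ≈ 249.
Year 2012: gap = -1.9 × (6.01 - 4.39) = -3.078%, loss ≈ 4045 × 3.078/100 ≈ 125.
Year 2013: gap = -1.9 × (7.31 - 4.39) = -5.548%, loss ≈ 4045 × 5.548/100 ≈ 224.
Total lost output = 284 + 249 + 125 + 224 = 882 billion.

$882 billion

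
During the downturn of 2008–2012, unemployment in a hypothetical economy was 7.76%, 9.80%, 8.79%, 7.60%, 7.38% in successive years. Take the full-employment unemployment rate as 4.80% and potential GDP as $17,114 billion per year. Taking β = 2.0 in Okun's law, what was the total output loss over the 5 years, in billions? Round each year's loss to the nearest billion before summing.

$5,931 billion

Year 2008: gap = -2.0 × (7.76 - 4.8) = -5.92%, loss ≈ 17114 × 5.92/100 ≈ 1013.
Year 2009: gap = -2.0 × (9.8 - 4.8) = -10%, loss ≈ 17114 × 10/100 ≈ 1711.
Year 2010: gap = -2.0 × (8.79 - 4.8) = -7.98%, loss ≈ 17114 × 7.98/100 ≈ 1366.
Year 2011: gap = -2.0 × (7.6 - 4.8) = -5.6%, loss ≈ 17114 × 5.6/100 ≈ 958.
Year 2012: gap = -2.0 × (7.38 - 4.8) = -5.16%, loss ≈ 17114 × 5.16/100 ≈ 883.
Total lost output = 1013 + 1711 + 1366 + 958 + 883 = 5931 billion.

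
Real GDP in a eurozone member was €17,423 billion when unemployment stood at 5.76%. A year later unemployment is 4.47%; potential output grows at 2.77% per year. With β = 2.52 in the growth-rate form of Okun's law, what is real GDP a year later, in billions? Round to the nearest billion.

Δu = 4.47 - 5.76 = -1.29 points.
Okun's law (growth form): g_Y = g_Y* - β × Δu = 2.77 - 2.52 × (-1.29) = 2.77 + 3.2508 = 6.0208%.
Real GDP in the next year = 17423 × (1 + 6.0208/100) = 17423 × 1.060208 ≈ 18472 billion.

€18,472 billion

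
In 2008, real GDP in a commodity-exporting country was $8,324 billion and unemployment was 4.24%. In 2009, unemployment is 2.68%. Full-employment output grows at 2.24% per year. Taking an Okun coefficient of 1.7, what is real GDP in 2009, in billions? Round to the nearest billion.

$8,731 billion

Δu = 2.68 - 4.24 = -1.56 points.
Okun's law (growth form): g_Y = g_Y* - β × Δu = 2.24 - 1.7 × (-1.56) = 2.24 + 2.652 = 4.892%.
Real GDP in the next year = 8324 × (1 + 4.892/100) = 8324 × 1.04892 ≈ 8731 billion.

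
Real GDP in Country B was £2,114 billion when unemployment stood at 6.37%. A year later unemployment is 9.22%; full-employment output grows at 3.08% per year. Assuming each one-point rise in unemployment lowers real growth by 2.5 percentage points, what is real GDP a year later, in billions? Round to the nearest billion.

£2,028 billion

Δu = 9.22 - 6.37 = 2.85 points.
Okun's law (growth form): g_Y = g_Y* - β × Δu = 3.08 - 2.5 × (2.85) = 3.08 - 7.125 = -4.045%.
Real GDP in the next year = 2114 × (1 - 4.045/100) = 2114 × 0.95955 ≈ 2028 billion.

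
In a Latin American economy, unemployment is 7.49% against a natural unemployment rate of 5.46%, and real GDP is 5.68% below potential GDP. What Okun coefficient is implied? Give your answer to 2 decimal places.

β ≈ 2.80

Okun's law: output gap = -β × (u - u*).
-5.68 = -β × (7.49 - 5.46) = -β × 2.03, so β = 5.68/2.03 = 2.80.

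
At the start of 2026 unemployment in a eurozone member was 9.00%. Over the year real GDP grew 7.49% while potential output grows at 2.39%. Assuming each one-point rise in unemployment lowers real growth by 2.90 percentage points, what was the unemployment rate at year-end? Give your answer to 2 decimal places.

7.24%

Growth-rate Okun's law: g_Y = g_Y* - β × Δu, so Δu = (g_Y* - g_Y)/β.
Δu = (2.39 - 7.49)/2.90 = -5.1/2.90 = -1.76 percentage points.
Year-end unemployment = 9 - 1.76 = 7.24%.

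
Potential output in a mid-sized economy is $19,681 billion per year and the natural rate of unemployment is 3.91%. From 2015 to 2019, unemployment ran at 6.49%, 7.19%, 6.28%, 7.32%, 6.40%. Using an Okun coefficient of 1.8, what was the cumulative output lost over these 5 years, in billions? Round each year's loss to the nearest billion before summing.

$5,006 billion

Year 2015: gap = -1.8 × (6.49 - 3.91) = -4.644%, loss ≈ 19681 × 4.644/100 ≈ 914.
Year 2016: gap = -1.8 × (7.19 - 3.91) = -5.904%, loss ≈ 19681 × 5.904/100 ≈ 1162.
Year 2017: gap = -1.8 × (6.28 - 3.91) = -4.266%, loss ≈ 19681 × 4.266/100 ≈ 840.
Year 2018: gap = -1.8 × (7.32 - 3.91) = -6.138%, loss ≈ 19681 × 6.138/100 ≈ 1208.
Year 2019: gap = -1.8 × (6.4 - 3.91) = -4.482%, loss ≈ 19681 × 4.482/100 ≈ 882.
Total lost output = 914 + 1162 + 840 + 1208 + 882 = 5006 billion.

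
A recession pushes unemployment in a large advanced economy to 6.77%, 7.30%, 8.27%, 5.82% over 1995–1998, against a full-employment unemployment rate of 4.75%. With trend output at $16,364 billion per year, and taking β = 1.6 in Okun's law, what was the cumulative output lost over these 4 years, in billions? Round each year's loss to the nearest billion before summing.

Year 1995: gap = -1.6 × (6.77 - 4.75) = -3.232%, loss ≈ 16364 × 3.232/100 ≈ 529.
Year 1996: gap = -1.6 × (7.3 - 4.75) = -4.08%, loss ≈ 16364 × 4.08/100 ≈ 668.
Year 1997: gap = -1.6 × (8.27 - 4.75) = -5.632%, loss ≈ 16364 × 5.632/100 ≈ 922.
Year 1998: gap = -1.6 × (5.82 - 4.75) = -1.712%, loss ≈ 16364 × 1.712/100 ≈ 280.
Total lost output = 529 + 668 + 922 + 280 = 2399 billion.

$2,399 billion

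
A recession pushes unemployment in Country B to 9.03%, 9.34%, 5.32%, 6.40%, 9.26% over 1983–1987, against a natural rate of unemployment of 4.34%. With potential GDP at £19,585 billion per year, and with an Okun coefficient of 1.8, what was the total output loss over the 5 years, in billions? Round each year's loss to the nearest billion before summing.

Year 1983: gap = -1.8 × (9.03 - 4.34) = -8.442%, loss ≈ 19585 × 8.442/100 ≈ 1653.
Year 1984: gap = -1.8 × (9.34 - 4.34) = -9%, loss ≈ 19585 × 9/100 ≈ 1763.
Year 1985: gap = -1.8 × (5.32 - 4.34) = -1.764%, loss ≈ 19585 × 1.764/100 ≈ 345.
Year 1986: gap = -1.8 × (6.4 - 4.34) = -3.708%, loss ≈ 19585 × 3.708/100 ≈ 726.
Year 1987: gap = -1.8 × (9.26 - 4.34) = -8.856%, loss ≈ 19585 × 8.856/100 ≈ 1734.
Total lost output = 1653 + 1763 + 345 + 726 + 1734 = 6221 billion.

£6,221 billion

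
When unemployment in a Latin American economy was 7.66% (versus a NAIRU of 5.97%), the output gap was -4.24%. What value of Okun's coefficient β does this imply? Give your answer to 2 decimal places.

β ≈ 2.51

Okun's law: output gap = -β × (u - u*).
-4.24 = -β × (7.66 - 5.97) = -β × 1.69, so β = 4.24/1.69 = 2.51.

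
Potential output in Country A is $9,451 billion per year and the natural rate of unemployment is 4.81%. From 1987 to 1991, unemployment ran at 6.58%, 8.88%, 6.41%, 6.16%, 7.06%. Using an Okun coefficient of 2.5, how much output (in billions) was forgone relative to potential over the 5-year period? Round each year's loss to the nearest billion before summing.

Year 1987: gap = -2.5 × (6.58 - 4.81) = -4.425%, loss ≈ 9451 × 4.425/100 ≈ 418.
Year 1988: gap = -2.5 × (8.88 - 4.81) = -10.175%, loss ≈ 9451 × 10.175/100 ≈ 962.
Year 1989: gap = -2.5 × (6.41 - 4.81) = -4%, loss ≈ 9451 × 4/100 ≈ 378.
Year 1990: gap = -2.5 × (6.16 - 4.81) = -3.375%, loss ≈ 9451 × 3.375/100 ≈ 319.
Year 1991: gap = -2.5 × (7.06 - 4.81) = -5.625%, loss ≈ 9451 × 5.625/100 ≈ 532.
Total lost output = 418 + 962 + 378 + 319 + 532 = 2609 billion.

$2,609 billion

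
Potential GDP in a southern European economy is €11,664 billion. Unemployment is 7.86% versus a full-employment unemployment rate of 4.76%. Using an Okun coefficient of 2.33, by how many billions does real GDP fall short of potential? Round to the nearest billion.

Output gap = -2.33 × (7.86 - 4.76) = -2.33 × 3.1 = -7.223%.
Actual GDP ≈ 11664 × 0.92777 ≈ 10822 billion, so the shortfall is 11664 - 10822 = 842 billion.

€842 billion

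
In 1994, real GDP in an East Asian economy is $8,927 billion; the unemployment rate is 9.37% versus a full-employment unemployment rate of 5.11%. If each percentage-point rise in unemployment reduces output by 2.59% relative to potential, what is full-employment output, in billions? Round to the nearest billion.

Unemployment gap = 9.37 - 5.11 = 4.26 points, so output gap = -2.59 × 4.26 = -11.0334%.
Since Y = Y* × (1 + gap/100), Y* = 8927/0.889666 ≈ 10034 billion.

$10,034 billion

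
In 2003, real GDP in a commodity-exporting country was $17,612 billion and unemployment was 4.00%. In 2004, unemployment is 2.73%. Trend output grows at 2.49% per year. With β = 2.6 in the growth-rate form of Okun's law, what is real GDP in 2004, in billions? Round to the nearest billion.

$18,632 billion

Δu = 2.73 - 4 = -1.27 points.
Okun's law (growth form): g_Y = g_Y* - β × Δu = 2.49 - 2.6 × (-1.27) = 2.49 + 3.302 = 5.792%.
Real GDP in the next year = 17612 × (1 + 5.792/100) = 17612 × 1.05792 ≈ 18632 billion.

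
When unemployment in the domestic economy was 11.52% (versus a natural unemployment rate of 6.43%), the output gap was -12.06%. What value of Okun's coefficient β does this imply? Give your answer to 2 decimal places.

β ≈ 2.37

Okun's law: output gap = -β × (u - u*).
-12.06 = -β × (11.52 - 6.43) = -β × 5.09, so β = 12.06/5.09 = 2.37.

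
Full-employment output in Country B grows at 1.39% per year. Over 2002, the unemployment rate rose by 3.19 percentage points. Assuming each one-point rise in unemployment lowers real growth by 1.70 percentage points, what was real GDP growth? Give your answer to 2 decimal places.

-4.03%

Growth-rate Okun's law: g_Y = g_Y* - β × Δu.
g_Y = 1.39 - 1.70 × (3.19) = 1.39 - 5.423 = -4.033%, i.e. -4.03% to 2 d.p.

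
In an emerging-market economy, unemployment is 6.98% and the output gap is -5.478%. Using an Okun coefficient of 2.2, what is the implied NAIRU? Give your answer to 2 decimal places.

From Okun's law, u - u* = -(output gap)/β = -(-5.478)/2.2 = 2.49 points.
So u* = 6.98 - 2.49 = 4.49%.

4.49%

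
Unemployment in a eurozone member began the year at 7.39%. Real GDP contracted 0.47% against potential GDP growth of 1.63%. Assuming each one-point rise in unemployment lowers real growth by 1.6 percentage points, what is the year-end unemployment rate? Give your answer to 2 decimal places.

8.70%

Growth-rate Okun's law: g_Y = g_Y* - β × Δu, so Δu = (g_Y* - g_Y)/β.
Δu = (1.63 + 0.47)/1.6 = 2.1/1.6 = 1.31 percentage points.
Year-end unemployment = 7.39 + 1.31 = 8.70%.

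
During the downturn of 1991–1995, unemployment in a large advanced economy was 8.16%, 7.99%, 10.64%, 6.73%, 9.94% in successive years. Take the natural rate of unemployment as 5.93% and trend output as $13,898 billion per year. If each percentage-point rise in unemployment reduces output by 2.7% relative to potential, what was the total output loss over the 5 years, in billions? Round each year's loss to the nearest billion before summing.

Year 1991: gap = -2.7 × (8.16 - 5.93) = -6.021%, loss ≈ 13898 × 6.021/100 ≈ 837.
Year 1992: gap = -2.7 × (7.99 - 5.93) = -5.562%, loss ≈ 13898 × 5.562/100 ≈ 773.
Year 1993: gap = -2.7 × (10.64 - 5.93) = -12.717%, loss ≈ 13898 × 12.717/100 ≈ 1767.
Year 1994: gap = -2.7 × (6.73 - 5.93) = -2.16%, loss ≈ 13898 × 2.16/100 ≈ 300.
Year 1995: gap = -2.7 × (9.94 - 5.93) = -10.827%, loss ≈ 13898 × 10.827/100 ≈ 1505.
Total lost output = 837 + 773 + 1767 + 300 + 1505 = 5182 billion.

$5,182 billion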